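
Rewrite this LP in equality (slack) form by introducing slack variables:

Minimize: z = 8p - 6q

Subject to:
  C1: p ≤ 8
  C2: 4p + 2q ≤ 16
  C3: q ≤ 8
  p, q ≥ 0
min z = 8p - 6q

s.t.
  p + s1 = 8
  4p + 2q + s2 = 16
  q + s3 = 8
  p, q, s1, s2, s3 ≥ 0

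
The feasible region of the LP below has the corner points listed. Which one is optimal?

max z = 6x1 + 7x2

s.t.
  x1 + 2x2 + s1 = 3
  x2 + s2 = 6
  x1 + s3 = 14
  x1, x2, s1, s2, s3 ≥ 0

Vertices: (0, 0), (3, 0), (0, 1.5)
Evaluating z = 6x1 + 7x2 at each vertex:
  (0, 0): z = 0
  (3, 0): z = 18
  (0, 1.5): z = 10.5

The largest value is z = 18, attained at (3, 0).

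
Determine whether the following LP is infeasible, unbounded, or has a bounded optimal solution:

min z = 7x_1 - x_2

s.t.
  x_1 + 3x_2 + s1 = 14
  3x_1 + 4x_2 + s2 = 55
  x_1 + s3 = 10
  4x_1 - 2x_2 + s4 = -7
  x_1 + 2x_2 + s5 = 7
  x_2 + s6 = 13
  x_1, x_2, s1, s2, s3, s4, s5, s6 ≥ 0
The point (0, 3.5) satisfies every constraint, so the LP is feasible; the constraints give x_1 ≤ 10 and x_2 ≤ 13, which with x_1, x_2 ≥ 0 keep the feasible region inside a bounded box. A feasible, bounded LP attains a finite optimum at a vertex.

Evaluating z = 7x_1 - x_2 at each vertex:
  (0, 3.5): z = -3.5

The LP has an optimal solution: (0, 3.5) with z = -3.5.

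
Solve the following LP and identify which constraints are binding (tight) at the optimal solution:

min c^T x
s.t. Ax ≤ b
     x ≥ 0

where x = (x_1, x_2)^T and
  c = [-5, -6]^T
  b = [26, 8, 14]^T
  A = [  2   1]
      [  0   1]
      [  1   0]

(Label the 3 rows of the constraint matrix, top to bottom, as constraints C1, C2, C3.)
Optimal: x_1 = 9, x_2 = 8
Binding: C1, C2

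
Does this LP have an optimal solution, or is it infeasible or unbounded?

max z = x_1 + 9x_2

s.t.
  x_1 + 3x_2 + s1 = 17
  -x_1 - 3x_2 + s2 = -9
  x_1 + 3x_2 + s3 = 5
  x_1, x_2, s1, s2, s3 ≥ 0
The row x_1 + 3x_2 + s3 = 5 with s3 ≥ 0 requires x_1 + 3x_2 ≤ 5, while the row -x_1 - 3x_2 + s2 = -9 with s2 ≥ 0 is equivalent to x_1 + 3x_2 ≥ 9. Together they would need 9 ≤ x_1 + 3x_2 ≤ 5, which is impossible since 9 > 5. No point satisfies all constraints.

The feasible region is empty; the LP is infeasible.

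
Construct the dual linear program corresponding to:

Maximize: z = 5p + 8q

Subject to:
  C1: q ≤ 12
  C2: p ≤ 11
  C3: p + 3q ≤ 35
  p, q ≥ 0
Minimize: z = 12y1 + 11y2 + 35y3

Subject to:
  C1: -y2 - y3 ≤ -5
  C2: -y1 - 3y3 ≤ -8
  y1, y2, y3 ≥ 0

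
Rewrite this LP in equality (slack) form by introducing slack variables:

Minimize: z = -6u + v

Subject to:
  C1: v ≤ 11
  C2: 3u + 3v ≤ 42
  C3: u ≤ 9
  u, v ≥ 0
min z = -6u + v

s.t.
  v + s1 = 11
  3u + 3v + s2 = 42
  u + s3 = 9
  u, v, s1, s2, s3 ≥ 0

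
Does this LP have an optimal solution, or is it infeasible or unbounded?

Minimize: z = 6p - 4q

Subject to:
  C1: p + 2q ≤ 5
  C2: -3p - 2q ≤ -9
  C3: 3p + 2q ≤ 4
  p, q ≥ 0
C3 requires 3p + 2q ≤ 4, while C2 (-3p - 2q ≤ -9) is equivalent to 3p + 2q ≥ 9. Together they would need 9 ≤ 3p + 2q ≤ 4, which is impossible since 9 > 4. No point satisfies all constraints.

Infeasible: no point satisfies all constraints simultaneously.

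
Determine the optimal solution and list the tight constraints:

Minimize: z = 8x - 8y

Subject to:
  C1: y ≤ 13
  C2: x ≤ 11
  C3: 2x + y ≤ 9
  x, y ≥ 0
Optimal: x = 0, y = 9
Binding: C3, x ≥ 0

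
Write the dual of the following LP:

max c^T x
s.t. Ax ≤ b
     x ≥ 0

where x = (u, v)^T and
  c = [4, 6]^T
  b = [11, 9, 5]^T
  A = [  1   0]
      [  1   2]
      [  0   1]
Minimize: z = 11y1 + 9y2 + 5y3

Subject to:
  C1: -y1 - y2 ≤ -4
  C2: -2y2 - y3 ≤ -6
  y1, y2, y3 ≥ 0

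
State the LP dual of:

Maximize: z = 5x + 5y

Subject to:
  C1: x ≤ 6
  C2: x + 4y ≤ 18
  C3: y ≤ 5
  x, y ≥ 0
Minimize: z = 6y1 + 18y2 + 5y3

Subject to:
  C1: -y1 - y2 ≤ -5
  C2: -4y2 - y3 ≤ -5
  y1, y2, y3 ≥ 0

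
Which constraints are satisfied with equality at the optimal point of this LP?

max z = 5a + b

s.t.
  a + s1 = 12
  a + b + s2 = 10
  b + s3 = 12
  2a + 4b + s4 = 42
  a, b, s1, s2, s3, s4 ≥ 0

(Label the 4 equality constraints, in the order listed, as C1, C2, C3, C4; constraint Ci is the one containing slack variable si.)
Optimal: a = 10, b = 0
Slack at optimum:
  C1: slack = 2
  C2: slack = 0 (binding)
  C3: slack = 12
  C4: slack = 22
  a ≥ 0: a = 10
  b ≥ 0: b = 0 (binding)
Binding constraints: C2, b ≥ 0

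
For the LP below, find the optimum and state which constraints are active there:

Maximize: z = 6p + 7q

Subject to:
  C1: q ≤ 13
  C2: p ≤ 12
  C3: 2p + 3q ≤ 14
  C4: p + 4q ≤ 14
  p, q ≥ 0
Optimal: p = 7, q = 0
Slack at optimum:
  C1: slack = 13
  C2: slack = 5
  C3: slack = 0 (binding)
  C4: slack = 7
  p ≥ 0: p = 7
  q ≥ 0: q = 0 (binding)
Binding constraints: C3, q ≥ 0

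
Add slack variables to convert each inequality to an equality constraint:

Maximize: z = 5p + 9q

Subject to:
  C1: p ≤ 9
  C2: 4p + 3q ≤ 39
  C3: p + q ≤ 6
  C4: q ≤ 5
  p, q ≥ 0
max z = 5p + 9q

s.t.
  p + s1 = 9
  4p + 3q + s2 = 39
  p + q + s3 = 6
  q + s4 = 5
  p, q, s1, s2, s3, s4 ≥ 0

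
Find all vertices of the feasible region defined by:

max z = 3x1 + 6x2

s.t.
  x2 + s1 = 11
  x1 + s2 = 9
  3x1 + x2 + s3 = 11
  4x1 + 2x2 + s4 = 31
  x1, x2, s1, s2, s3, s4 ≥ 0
Each vertex is the intersection of two constraint boundaries that also satisfies all remaining constraints:
  x1 = 0 and x2 = 0 → (0, 0)
  3x1 + x2 = 11 and x2 = 0 → (3.667, 0)
  x2 = 11 and 3x1 + x2 = 11 → (0, 11)

Vertices: (0, 0), (3.667, 0), (0, 11)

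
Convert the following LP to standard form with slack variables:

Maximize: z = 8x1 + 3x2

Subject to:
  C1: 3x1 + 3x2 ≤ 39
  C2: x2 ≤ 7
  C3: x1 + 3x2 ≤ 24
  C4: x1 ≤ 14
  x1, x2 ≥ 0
max z = 8x1 + 3x2

s.t.
  3x1 + 3x2 + s1 = 39
  x2 + s2 = 7
  x1 + 3x2 + s3 = 24
  x1 + s4 = 14
  x1, x2, s1, s2, s3, s4 ≥ 0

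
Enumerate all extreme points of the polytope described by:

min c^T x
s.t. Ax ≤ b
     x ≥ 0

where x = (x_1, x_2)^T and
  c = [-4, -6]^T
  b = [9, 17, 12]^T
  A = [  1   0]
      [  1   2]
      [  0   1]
Each vertex is the intersection of two constraint boundaries that also satisfies all remaining constraints:
  x_1 = 0 and x_2 = 0 → (0, 0)
  x_1 = 9 and x_2 = 0 → (9, 0)
  x_1 = 9 and x_1 + 2x_2 = 17 → (9, 4)
  x_1 + 2x_2 = 17 and x_1 = 0 → (0, 8.5)

Vertices: (0, 0), (9, 0), (9, 4), (0, 8.5)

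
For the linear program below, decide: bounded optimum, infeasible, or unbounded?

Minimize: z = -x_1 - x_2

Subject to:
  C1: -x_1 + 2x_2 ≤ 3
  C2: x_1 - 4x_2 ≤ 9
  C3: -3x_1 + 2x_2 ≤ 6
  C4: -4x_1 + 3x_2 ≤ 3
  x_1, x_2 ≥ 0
Feasible point: (0, 0) satisfies every constraint, so the LP is feasible.
Direction d = (2, 1): for each constraint row a, a·d ≤ 0 —
  (-1)(2) + (2)(1) = 0 ≤ 0
  (1)(2) + (-4)(1) = -2 ≤ 0
  (-3)(2) + (2)(1) = -4 ≤ 0
  (-4)(2) + (3)(1) = -5 ≤ 0
and d ≥ 0, so (0, 0) + t·d stays feasible for every t ≥ 0. Along this ray z = -x_1 - x_2 changes by -3 per unit t, so z → −∞.

Unbounded — the objective can decrease without bound over the feasible region.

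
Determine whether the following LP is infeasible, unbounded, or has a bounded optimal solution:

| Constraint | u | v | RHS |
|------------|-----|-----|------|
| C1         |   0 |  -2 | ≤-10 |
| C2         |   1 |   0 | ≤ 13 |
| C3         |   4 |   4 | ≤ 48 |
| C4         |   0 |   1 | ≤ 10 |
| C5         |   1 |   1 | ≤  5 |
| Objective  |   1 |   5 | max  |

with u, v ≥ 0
The point (0, 5) satisfies every constraint, so the LP is feasible; the constraints give u ≤ 13 and v ≤ 10, which with u, v ≥ 0 keep the feasible region inside a bounded box. A feasible, bounded LP attains a finite optimum at a vertex.

Evaluating z = u + 5v at each vertex:
  (0, 5): z = 25

Bounded optimum: z* = 25 at (0, 5).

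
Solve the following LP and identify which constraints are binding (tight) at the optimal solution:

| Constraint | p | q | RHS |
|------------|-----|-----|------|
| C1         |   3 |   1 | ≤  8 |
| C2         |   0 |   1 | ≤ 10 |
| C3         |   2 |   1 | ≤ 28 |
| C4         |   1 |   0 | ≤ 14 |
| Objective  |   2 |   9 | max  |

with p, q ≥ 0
Optimal: p = 0, q = 8
Slack at optimum:
  C1: slack = 0 (binding)
  C2: slack = 2
  C3: slack = 20
  C4: slack = 14
  p ≥ 0: p = 0 (binding)
  q ≥ 0: q = 8
Binding constraints: C1, p ≥ 0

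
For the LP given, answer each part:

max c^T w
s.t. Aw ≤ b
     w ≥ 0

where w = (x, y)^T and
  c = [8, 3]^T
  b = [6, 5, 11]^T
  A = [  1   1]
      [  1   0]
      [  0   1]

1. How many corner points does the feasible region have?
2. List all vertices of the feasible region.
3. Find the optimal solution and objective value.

1. 4
2. (0, 0), (5, 0), (5, 1), (0, 6)
3. x = 5, y = 1, z = 43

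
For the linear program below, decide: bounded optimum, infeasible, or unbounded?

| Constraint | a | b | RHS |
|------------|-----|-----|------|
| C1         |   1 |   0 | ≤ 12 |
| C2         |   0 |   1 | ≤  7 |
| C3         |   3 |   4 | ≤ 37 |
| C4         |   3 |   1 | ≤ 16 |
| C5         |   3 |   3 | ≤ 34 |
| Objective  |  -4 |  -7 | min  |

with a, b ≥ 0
The point (3, 7) satisfies every constraint, so the LP is feasible; the constraints give a ≤ 12 and b ≤ 7, which with a, b ≥ 0 keep the feasible region inside a bounded box. A feasible, bounded LP attains a finite optimum at a vertex.

Evaluating z = -4a - 7b at each vertex:
  (0, 0): z = 0
  (5.333, 0): z = -21.33
  (3, 7): z = -61
  (0, 7): z = -49

The LP has an optimal solution: (3, 7) with z = -61.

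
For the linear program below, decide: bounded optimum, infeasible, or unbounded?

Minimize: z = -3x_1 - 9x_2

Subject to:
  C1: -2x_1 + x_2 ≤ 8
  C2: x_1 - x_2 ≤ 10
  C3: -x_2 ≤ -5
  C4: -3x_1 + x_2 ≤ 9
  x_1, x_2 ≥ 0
Feasible point: (0, 5) satisfies every constraint, so the LP is feasible.
Direction d = (1, 1): for each constraint row a, a·d ≤ 0 —
  (-2)(1) + (1)(1) = -1 ≤ 0
  (1)(1) + (-1)(1) = 0 ≤ 0
  (0)(1) + (-1)(1) = -1 ≤ 0
  (-3)(1) + (1)(1) = -2 ≤ 0
and d ≥ 0, so (0, 5) + t·d stays feasible for every t ≥ 0. Along this ray z = -3x_1 - 9x_2 changes by -12 per unit t, so z → −∞.

The LP is unbounded; z can be made arbitrarily small.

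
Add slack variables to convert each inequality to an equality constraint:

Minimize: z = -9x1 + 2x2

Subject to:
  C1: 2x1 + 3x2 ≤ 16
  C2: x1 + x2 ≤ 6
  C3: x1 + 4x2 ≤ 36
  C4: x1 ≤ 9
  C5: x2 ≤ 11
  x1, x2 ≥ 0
min z = -9x1 + 2x2

s.t.
  2x1 + 3x2 + s1 = 16
  x1 + x2 + s2 = 6
  x1 + 4x2 + s3 = 36
  x1 + s4 = 9
  x2 + s5 = 11
  x1, x2, s1, s2, s3, s4, s5 ≥ 0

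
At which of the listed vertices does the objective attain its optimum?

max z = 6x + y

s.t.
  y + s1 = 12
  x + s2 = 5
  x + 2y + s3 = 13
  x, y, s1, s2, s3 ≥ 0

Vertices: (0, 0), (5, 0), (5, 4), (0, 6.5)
Evaluating z = 6x + y at each vertex:
  (0, 0): z = 0
  (5, 0): z = 30
  (5, 4): z = 34
  (0, 6.5): z = 6.5

The largest value is z = 34, attained at (5, 4).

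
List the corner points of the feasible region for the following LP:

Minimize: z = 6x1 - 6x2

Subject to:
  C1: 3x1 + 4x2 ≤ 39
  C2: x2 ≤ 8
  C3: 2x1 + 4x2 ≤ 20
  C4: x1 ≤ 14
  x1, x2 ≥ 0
Each vertex is the intersection of two constraint boundaries that also satisfies all remaining constraints:
  x1 = 0 and x2 = 0 → (0, 0)
  2x1 + 4x2 = 20 and x2 = 0 → (10, 0)
  2x1 + 4x2 = 20 and x1 = 0 → (0, 5)

Vertices: (0, 0), (10, 0), (0, 5)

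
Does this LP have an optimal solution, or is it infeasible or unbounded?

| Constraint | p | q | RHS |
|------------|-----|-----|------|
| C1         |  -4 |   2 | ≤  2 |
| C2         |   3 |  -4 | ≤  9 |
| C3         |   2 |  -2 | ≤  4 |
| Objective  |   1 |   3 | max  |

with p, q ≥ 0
Feasible point: (0, 0) satisfies every constraint, so the LP is feasible.
Direction d = (1, 1): for each constraint row a, a·d ≤ 0 —
  (-4)(1) + (2)(1) = -2 ≤ 0
  (3)(1) + (-4)(1) = -1 ≤ 0
  (2)(1) + (-2)(1) = 0 ≤ 0
and d ≥ 0, so (0, 0) + t·d stays feasible for every t ≥ 0. Along this ray z = p + 3q changes by 4 per unit t, so z → +∞.

Unbounded — the objective can increase without bound over the feasible region.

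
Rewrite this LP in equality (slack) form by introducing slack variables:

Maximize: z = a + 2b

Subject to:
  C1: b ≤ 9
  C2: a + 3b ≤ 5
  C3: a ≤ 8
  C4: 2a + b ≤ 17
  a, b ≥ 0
max z = a + 2b

s.t.
  b + s1 = 9
  a + 3b + s2 = 5
  a + s3 = 8
  2a + b + s4 = 17
  a, b, s1, s2, s3, s4 ≥ 0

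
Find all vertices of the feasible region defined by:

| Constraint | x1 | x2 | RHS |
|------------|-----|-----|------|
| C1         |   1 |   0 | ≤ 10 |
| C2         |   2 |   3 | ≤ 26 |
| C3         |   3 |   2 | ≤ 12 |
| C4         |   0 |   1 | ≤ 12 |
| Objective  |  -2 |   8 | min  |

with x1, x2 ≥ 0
Each vertex is the intersection of two constraint boundaries that also satisfies all remaining constraints:
  x1 = 0 and x2 = 0 → (0, 0)
  3x1 + 2x2 = 12 and x2 = 0 → (4, 0)
  3x1 + 2x2 = 12 and x1 = 0 → (0, 6)

Vertices: (0, 0), (4, 0), (0, 6)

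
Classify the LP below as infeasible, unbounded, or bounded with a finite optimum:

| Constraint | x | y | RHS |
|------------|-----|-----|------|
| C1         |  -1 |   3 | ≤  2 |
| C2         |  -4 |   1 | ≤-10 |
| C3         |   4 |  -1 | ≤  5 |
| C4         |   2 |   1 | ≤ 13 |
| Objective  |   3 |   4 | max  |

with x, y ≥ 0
C3 requires 4x - y ≤ 5, while C2 (-4x + y ≤ -10) is equivalent to 4x - y ≥ 10. Together they would need 10 ≤ 4x - y ≤ 5, which is impossible since 10 > 5. No point satisfies all constraints.

Infeasible — the constraint set is empty.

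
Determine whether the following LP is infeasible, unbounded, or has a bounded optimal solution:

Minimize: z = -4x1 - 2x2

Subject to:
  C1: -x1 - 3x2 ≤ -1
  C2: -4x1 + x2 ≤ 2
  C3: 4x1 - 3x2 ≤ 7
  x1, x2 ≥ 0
Feasible point: (0, 1) satisfies every constraint, so the LP is feasible.
Direction d = (1, 4): for each constraint row a, a·d ≤ 0 —
  (-1)(1) + (-3)(4) = -13 ≤ 0
  (-4)(1) + (1)(4) = 0 ≤ 0
  (4)(1) + (-3)(4) = -8 ≤ 0
and d ≥ 0, so (0, 1) + t·d stays feasible for every t ≥ 0. Along this ray z = -4x1 - 2x2 changes by -12 per unit t, so z → −∞.

Unbounded: there is a feasible ray along which z → −∞.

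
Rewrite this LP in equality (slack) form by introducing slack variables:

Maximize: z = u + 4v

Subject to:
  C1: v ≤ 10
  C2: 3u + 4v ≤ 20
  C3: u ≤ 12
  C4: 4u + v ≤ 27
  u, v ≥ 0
max z = u + 4v

s.t.
  v + s1 = 10
  3u + 4v + s2 = 20
  u + s3 = 12
  4u + v + s4 = 27
  u, v, s1, s2, s3, s4 ≥ 0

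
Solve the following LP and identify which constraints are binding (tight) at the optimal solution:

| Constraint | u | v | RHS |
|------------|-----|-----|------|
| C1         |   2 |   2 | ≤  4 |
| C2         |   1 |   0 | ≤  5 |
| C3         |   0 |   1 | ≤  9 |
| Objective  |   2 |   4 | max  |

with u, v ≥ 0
Optimal: u = 0, v = 2
Binding: C1, u ≥ 0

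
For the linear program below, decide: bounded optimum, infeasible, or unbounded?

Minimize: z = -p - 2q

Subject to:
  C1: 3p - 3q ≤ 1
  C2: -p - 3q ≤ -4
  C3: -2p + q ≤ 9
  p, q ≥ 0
Feasible point: (0, 2) satisfies every constraint, so the LP is feasible.
Direction d = (1, 1): for each constraint row a, a·d ≤ 0 —
  (3)(1) + (-3)(1) = 0 ≤ 0
  (-1)(1) + (-3)(1) = -4 ≤ 0
  (-2)(1) + (1)(1) = -1 ≤ 0
and d ≥ 0, so (0, 2) + t·d stays feasible for every t ≥ 0. Along this ray z = -p - 2q changes by -3 per unit t, so z → −∞.

The LP is unbounded; z can be made arbitrarily small.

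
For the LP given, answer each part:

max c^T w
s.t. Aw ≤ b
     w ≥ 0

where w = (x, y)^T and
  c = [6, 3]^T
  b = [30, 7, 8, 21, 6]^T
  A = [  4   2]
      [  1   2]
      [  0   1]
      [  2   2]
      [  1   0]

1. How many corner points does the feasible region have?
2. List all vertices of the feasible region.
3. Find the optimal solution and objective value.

1. 4
2. (0, 0), (6, 0), (6, 0.5), (0, 3.5)
3. x = 6, y = 0.5, z = 37.5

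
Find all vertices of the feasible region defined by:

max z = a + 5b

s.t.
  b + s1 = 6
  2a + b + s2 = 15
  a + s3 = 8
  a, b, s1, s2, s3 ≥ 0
Each vertex is the intersection of two constraint boundaries that also satisfies all remaining constraints:
  a = 0 and b = 0 → (0, 0)
  2a + b = 15 and b = 0 → (7.5, 0)
  b = 6 and 2a + b = 15 → (4.5, 6)
  b = 6 and a = 0 → (0, 6)

Vertices: (0, 0), (7.5, 0), (4.5, 6), (0, 6)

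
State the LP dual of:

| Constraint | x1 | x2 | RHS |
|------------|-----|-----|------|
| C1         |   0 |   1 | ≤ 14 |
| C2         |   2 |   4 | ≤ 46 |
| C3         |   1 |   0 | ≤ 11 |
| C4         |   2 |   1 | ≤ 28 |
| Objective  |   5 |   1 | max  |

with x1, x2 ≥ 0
Minimize: z = 14y1 + 46y2 + 11y3 + 28y4

Subject to:
  C1: -2y2 - y3 - 2y4 ≤ -5
  C2: -y1 - 4y2 - y4 ≤ -1
  y1, y2, y3, y4 ≥ 0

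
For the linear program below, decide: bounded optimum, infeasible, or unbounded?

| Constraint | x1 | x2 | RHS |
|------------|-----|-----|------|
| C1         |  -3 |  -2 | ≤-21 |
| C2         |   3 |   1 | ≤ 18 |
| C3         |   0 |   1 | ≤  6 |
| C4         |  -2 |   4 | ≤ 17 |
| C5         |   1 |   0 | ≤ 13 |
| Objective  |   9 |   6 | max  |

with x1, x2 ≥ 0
The point (4, 6) satisfies every constraint, so the LP is feasible; the constraints give x1 ≤ 13 and x2 ≤ 6, which with x1, x2 ≥ 0 keep the feasible region inside a bounded box. A feasible, bounded LP attains a finite optimum at a vertex.

Evaluating z = 9x1 + 6x2 at each vertex:
  (5, 3): z = 63
  (4, 6): z = 72
  (3.5, 6): z = 67.5
  (3.125, 5.812): z = 63

Feasible with finite optimum z* = 72 at (4, 6).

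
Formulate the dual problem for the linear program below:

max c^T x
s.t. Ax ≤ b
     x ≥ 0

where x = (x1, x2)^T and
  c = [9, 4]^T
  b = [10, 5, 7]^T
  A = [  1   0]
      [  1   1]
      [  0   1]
Minimize: z = 10y1 + 5y2 + 7y3

Subject to:
  C1: -y1 - y2 ≤ -9
  C2: -y2 - y3 ≤ -4
  y1, y2, y3 ≥ 0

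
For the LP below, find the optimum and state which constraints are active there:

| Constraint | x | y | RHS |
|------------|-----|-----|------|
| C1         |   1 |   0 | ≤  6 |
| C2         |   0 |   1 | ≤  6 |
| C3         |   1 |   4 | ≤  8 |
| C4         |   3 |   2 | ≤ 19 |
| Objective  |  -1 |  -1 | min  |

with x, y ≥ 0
Optimal: x = 6, y = 0.5
Slack at optimum:
  C1: slack = 0 (binding)
  C2: slack = 5.5
  C3: slack = 0 (binding)
  C4: slack = 0 (binding)
  x ≥ 0: x = 6
  y ≥ 0: y = 0.5
Binding constraints: C1, C3, C4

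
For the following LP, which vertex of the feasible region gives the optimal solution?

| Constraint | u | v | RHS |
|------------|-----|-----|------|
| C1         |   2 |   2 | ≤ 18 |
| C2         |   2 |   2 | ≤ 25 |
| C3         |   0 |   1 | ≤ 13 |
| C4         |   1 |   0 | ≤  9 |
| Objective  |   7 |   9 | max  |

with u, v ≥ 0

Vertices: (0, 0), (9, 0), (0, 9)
(0, 9) with z = 81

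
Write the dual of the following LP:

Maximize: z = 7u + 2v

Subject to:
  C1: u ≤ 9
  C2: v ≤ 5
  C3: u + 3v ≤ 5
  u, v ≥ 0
Minimize: z = 9y1 + 5y2 + 5y3

Subject to:
  C1: -y1 - y3 ≤ -7
  C2: -y2 - 3y3 ≤ -2
  y1, y2, y3 ≥ 0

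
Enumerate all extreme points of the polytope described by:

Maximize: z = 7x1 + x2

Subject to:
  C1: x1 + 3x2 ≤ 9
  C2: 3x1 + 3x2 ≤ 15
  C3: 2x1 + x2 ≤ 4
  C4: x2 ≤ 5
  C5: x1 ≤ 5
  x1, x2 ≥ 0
Each vertex is the intersection of two constraint boundaries that also satisfies all remaining constraints:
  x1 = 0 and x2 = 0 → (0, 0)
  2x1 + x2 = 4 and x2 = 0 → (2, 0)
  x1 + 3x2 = 9 and 2x1 + x2 = 4 → (0.6, 2.8)
  x1 + 3x2 = 9 and x1 = 0 → (0, 3)

Vertices: (0, 0), (2, 0), (0.6, 2.8), (0, 3)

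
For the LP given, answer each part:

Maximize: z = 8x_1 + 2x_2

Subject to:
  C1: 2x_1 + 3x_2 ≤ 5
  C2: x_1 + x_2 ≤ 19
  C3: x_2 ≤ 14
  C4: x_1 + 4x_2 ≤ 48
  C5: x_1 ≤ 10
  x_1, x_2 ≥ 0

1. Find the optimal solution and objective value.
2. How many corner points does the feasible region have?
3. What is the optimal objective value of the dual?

1. x_1 = 2.5, x_2 = 0, z = 20
2. 3
3. 20 (by strong duality, equal to the primal optimum)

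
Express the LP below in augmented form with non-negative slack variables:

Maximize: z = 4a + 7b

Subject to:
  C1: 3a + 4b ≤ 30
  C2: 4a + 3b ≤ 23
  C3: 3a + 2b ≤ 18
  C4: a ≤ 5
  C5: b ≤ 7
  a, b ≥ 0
max z = 4a + 7b

s.t.
  3a + 4b + s1 = 30
  4a + 3b + s2 = 23
  3a + 2b + s3 = 18
  a + s4 = 5
  b + s5 = 7
  a, b, s1, s2, s3, s4, s5 ≥ 0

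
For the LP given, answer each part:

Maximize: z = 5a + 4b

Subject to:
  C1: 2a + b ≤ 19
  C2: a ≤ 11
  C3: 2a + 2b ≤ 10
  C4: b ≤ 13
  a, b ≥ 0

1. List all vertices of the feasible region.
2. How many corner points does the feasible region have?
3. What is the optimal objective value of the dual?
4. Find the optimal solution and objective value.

1. (0, 0), (5, 0), (0, 5)
2. 3
3. 25 (by strong duality, equal to the primal optimum)
4. a = 5, b = 0, z = 25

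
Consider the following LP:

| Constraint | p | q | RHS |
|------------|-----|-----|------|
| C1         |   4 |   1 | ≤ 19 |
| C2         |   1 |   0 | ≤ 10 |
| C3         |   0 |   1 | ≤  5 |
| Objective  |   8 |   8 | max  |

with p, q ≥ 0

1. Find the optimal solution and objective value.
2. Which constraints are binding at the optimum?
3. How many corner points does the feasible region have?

1. p = 3.5, q = 5, z = 68
2. C1, C3
3. 4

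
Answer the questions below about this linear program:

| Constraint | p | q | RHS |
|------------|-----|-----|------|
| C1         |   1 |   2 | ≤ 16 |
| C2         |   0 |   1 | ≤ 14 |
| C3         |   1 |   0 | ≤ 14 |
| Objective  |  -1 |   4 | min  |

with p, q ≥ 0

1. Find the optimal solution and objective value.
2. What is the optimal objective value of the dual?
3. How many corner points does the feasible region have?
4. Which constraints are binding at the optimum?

1. p = 14, q = 0, z = -14
2. -14 (by strong duality, equal to the primal optimum)
3. 4
4. C3, q ≥ 0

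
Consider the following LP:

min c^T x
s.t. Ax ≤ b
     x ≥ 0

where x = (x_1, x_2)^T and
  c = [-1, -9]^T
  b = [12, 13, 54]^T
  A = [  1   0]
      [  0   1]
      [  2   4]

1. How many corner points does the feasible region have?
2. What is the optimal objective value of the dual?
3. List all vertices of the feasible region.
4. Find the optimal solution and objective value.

1. 5
2. -118 (by strong duality, equal to the primal optimum)
3. (0, 0), (12, 0), (12, 7.5), (1, 13), (0, 13)
4. x_1 = 1, x_2 = 13, z = -118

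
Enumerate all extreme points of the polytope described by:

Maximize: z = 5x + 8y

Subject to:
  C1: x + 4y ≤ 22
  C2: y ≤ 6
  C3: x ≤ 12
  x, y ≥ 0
Each vertex is the intersection of two constraint boundaries that also satisfies all remaining constraints:
  x = 0 and y = 0 → (0, 0)
  x = 12 and y = 0 → (12, 0)
  x + 4y = 22 and x = 12 → (12, 2.5)
  x + 4y = 22 and x = 0 → (0, 5.5)

Vertices: (0, 0), (12, 0), (12, 2.5), (0, 5.5)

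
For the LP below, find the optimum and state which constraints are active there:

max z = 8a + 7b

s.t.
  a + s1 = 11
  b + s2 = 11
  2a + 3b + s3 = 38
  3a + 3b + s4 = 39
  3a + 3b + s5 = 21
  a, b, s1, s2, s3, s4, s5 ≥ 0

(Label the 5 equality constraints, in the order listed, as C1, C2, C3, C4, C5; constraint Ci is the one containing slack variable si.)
Optimal: a = 7, b = 0
Slack at optimum:
  C1: slack = 4
  C2: slack = 11
  C3: slack = 24
  C4: slack = 18
  C5: slack = 0 (binding)
  a ≥ 0: a = 7
  b ≥ 0: b = 0 (binding)
Binding constraints: C5, b ≥ 0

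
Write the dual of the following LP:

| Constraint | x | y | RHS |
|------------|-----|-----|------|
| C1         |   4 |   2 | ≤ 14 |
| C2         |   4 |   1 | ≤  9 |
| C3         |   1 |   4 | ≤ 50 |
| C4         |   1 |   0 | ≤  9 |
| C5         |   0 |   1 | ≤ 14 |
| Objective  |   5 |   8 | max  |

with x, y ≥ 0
Minimize: z = 14y1 + 9y2 + 50y3 + 9y4 + 14y5

Subject to:
  C1: -4y1 - 4y2 - y3 - y4 ≤ -5
  C2: -2y1 - y2 - 4y3 - y5 ≤ -8
  y1, y2, y3, y4, y5 ≥ 0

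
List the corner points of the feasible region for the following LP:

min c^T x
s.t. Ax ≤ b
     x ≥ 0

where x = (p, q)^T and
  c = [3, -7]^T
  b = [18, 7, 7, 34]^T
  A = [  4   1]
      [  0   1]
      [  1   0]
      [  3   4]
Each vertex is the intersection of two constraint boundaries that also satisfies all remaining constraints:
  p = 0 and q = 0 → (0, 0)
  4p + q = 18 and q = 0 → (4.5, 0)
  4p + q = 18 and 3p + 4q = 34 → (2.923, 6.308)
  q = 7 and 3p + 4q = 34 → (2, 7)
  q = 7 and p = 0 → (0, 7)

Vertices: (0, 0), (4.5, 0), (2.923, 6.308), (2, 7), (0, 7)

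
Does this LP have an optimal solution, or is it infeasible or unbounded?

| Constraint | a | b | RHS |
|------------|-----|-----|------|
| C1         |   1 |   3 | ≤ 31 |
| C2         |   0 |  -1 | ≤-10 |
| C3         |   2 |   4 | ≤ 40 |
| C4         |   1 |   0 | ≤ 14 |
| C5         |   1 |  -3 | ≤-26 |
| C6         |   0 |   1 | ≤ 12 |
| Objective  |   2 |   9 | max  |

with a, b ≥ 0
The point (0, 10) satisfies every constraint, so the LP is feasible; the constraints give a ≤ 14 and b ≤ 12, which with a, b ≥ 0 keep the feasible region inside a bounded box. A feasible, bounded LP attains a finite optimum at a vertex.

Feasible with finite optimum z* = 90 at (0, 10).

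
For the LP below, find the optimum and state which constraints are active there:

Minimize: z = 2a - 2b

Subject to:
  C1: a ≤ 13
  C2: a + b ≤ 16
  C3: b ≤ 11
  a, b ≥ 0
Optimal: a = 0, b = 11
Slack at optimum:
  C1: slack = 13
  C2: slack = 5
  C3: slack = 0 (binding)
  a ≥ 0: a = 0 (binding)
  b ≥ 0: b = 11
Binding constraints: C3, a ≥ 0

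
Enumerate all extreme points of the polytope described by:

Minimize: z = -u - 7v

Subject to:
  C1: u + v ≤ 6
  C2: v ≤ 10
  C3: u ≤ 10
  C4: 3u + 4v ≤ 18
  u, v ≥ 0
Each vertex is the intersection of two constraint boundaries that also satisfies all remaining constraints:
  u = 0 and v = 0 → (0, 0)
  u + v = 6 and 3u + 4v = 18 → (6, 0)
  3u + 4v = 18 and u = 0 → (0, 4.5)

Vertices: (0, 0), (6, 0), (0, 4.5)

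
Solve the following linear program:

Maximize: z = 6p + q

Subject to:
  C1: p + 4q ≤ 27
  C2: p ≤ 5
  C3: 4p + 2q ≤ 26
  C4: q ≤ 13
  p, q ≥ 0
p = 5, q = 3, z = 33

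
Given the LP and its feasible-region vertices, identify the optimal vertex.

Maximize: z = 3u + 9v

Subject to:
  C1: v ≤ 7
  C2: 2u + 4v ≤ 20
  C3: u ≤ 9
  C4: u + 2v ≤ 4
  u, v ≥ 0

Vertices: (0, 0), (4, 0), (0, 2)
(0, 2) with z = 18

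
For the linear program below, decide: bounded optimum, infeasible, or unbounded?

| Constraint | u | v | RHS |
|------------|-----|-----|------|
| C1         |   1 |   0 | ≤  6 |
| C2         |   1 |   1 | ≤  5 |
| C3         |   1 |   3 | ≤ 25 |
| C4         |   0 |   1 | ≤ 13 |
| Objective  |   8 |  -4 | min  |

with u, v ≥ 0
The point (0, 5) satisfies every constraint, so the LP is feasible; the constraints give u ≤ 6 and v ≤ 13, which with u, v ≥ 0 keep the feasible region inside a bounded box. A feasible, bounded LP attains a finite optimum at a vertex.

Evaluating z = 8u - 4v at each vertex:
  (0, 0): z = 0
  (5, 0): z = 40
  (0, 5): z = -20

Feasible with finite optimum z* = -20 at (0, 5).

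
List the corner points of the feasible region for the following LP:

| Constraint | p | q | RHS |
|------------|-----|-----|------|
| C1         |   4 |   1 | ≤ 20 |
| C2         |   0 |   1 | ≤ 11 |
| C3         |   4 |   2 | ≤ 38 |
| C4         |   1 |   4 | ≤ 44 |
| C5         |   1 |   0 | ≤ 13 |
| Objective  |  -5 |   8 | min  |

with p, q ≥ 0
Each vertex is the intersection of two constraint boundaries that also satisfies all remaining constraints:
  p = 0 and q = 0 → (0, 0)
  4p + q = 20 and q = 0 → (5, 0)
  4p + q = 20 and p + 4q = 44 → (2.4, 10.4)
  q = 11 and p + 4q = 44 → (0, 11)

Vertices: (0, 0), (5, 0), (2.4, 10.4), (0, 11)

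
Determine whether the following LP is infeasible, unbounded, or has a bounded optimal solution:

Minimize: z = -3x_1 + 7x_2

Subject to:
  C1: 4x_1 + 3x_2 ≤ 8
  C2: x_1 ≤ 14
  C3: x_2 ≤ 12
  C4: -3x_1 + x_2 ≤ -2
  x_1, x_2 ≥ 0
The point (2, 0) satisfies every constraint, so the LP is feasible; the constraints give x_1 ≤ 14 and x_2 ≤ 12, which with x_1, x_2 ≥ 0 keep the feasible region inside a bounded box. A feasible, bounded LP attains a finite optimum at a vertex.

Evaluating z = -3x_1 + 7x_2 at each vertex:
  (0.6667, 0): z = -2
  (2, 0): z = -6
  (1.077, 1.231): z = 5.385

Feasible with finite optimum z* = -6 at (2, 0).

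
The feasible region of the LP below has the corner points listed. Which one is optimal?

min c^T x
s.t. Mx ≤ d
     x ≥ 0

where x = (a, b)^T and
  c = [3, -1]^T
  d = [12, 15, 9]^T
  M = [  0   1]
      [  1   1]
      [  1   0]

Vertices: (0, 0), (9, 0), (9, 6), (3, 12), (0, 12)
(0, 12) with z = -12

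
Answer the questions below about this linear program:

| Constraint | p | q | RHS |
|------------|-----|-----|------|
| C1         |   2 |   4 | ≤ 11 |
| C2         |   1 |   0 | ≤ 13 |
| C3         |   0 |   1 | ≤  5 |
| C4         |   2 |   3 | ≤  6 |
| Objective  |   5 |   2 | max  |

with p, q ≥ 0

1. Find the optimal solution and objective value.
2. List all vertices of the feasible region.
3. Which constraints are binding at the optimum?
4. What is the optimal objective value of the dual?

1. p = 3, q = 0, z = 15
2. (0, 0), (3, 0), (0, 2)
3. C4, q ≥ 0
4. 15 (by strong duality, equal to the primal optimum)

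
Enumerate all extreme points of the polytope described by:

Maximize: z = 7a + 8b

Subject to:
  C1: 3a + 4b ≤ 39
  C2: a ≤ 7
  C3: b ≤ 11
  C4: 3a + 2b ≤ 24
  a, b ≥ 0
Each vertex is the intersection of two constraint boundaries that also satisfies all remaining constraints:
  a = 0 and b = 0 → (0, 0)
  a = 7 and b = 0 → (7, 0)
  a = 7 and 3a + 2b = 24 → (7, 1.5)
  3a + 4b = 39 and 3a + 2b = 24 → (3, 7.5)
  3a + 4b = 39 and a = 0 → (0, 9.75)

Vertices: (0, 0), (7, 0), (7, 1.5), (3, 7.5), (0, 9.75)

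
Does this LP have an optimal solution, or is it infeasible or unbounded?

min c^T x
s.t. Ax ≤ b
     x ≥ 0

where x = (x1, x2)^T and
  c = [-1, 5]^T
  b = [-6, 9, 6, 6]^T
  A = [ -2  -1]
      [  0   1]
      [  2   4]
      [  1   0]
The point (3, 0) satisfies every constraint, so the LP is feasible; the constraints give x1 ≤ 6 and x2 ≤ 9, which with x1, x2 ≥ 0 keep the feasible region inside a bounded box. A feasible, bounded LP attains a finite optimum at a vertex.

Evaluating z = -x1 + 5x2 at each vertex:
  (3, 0): z = -3

Bounded optimum: z* = -3 at (3, 0).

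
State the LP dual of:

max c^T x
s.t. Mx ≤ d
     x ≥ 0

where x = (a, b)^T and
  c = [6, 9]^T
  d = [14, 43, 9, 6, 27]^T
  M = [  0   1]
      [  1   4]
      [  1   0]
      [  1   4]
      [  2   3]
Minimize: z = 14y1 + 43y2 + 9y3 + 6y4 + 27y5

Subject to:
  C1: -y2 - y3 - y4 - 2y5 ≤ -6
  C2: -y1 - 4y2 - 4y4 - 3y5 ≤ -9
  y1, y2, y3, y4, y5 ≥ 0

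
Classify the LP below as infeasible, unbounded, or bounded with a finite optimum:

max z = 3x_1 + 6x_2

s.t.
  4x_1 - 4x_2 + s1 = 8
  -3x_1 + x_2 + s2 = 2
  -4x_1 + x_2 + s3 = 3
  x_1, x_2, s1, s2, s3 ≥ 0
Feasible point: (0, 0) satisfies every constraint, so the LP is feasible.
Direction d = (1, 1): for each constraint row a, a·d ≤ 0 —
  (4)(1) + (-4)(1) = 0 ≤ 0
  (-3)(1) + (1)(1) = -2 ≤ 0
  (-4)(1) + (1)(1) = -3 ≤ 0
and d ≥ 0, so (0, 0) + t·d stays feasible for every t ≥ 0. Along this ray z = 3x_1 + 6x_2 changes by 9 per unit t, so z → +∞.

Unbounded — the objective can increase without bound over the feasible region.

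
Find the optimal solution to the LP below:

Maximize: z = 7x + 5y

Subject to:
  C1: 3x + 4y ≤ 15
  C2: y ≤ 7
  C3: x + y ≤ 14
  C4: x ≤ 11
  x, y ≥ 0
x = 5, y = 0, z = 35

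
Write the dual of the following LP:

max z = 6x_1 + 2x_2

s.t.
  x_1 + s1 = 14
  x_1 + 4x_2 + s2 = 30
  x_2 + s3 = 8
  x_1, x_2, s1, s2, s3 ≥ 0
Minimize: z = 14y1 + 30y2 + 8y3

Subject to:
  C1: -y1 - y2 ≤ -6
  C2: -4y2 - y3 ≤ -2
  y1, y2, y3 ≥ 0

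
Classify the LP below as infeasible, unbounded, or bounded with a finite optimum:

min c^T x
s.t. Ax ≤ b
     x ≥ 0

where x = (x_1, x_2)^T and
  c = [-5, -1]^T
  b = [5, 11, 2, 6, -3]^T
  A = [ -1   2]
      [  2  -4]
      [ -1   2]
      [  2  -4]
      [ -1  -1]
Feasible point: (2, 1) satisfies every constraint, so the LP is feasible.
Direction d = (2, 1): for each constraint row a, a·d ≤ 0 —
  (-1)(2) + (2)(1) = 0 ≤ 0
  (2)(2) + (-4)(1) = 0 ≤ 0
  (-1)(2) + (2)(1) = 0 ≤ 0
  (2)(2) + (-4)(1) = 0 ≤ 0
  (-1)(2) + (-1)(1) = -3 ≤ 0
and d ≥ 0, so (2, 1) + t·d stays feasible for every t ≥ 0. Along this ray z = -5x_1 - x_2 changes by -11 per unit t, so z → −∞.

The LP is unbounded; z can be made arbitrarily small.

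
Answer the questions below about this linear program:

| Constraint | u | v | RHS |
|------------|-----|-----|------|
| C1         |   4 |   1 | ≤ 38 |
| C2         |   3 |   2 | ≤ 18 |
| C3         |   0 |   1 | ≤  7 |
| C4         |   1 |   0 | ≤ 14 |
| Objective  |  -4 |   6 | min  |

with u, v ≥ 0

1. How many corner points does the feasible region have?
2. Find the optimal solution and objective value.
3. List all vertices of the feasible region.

1. 4
2. u = 6, v = 0, z = -24
3. (0, 0), (6, 0), (1.333, 7), (0, 7)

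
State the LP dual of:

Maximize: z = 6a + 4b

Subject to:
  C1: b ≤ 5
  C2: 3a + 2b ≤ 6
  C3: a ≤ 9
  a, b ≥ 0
Minimize: z = 5y1 + 6y2 + 9y3

Subject to:
  C1: -3y2 - y3 ≤ -6
  C2: -y1 - 2y2 ≤ -4
  y1, y2, y3 ≥ 0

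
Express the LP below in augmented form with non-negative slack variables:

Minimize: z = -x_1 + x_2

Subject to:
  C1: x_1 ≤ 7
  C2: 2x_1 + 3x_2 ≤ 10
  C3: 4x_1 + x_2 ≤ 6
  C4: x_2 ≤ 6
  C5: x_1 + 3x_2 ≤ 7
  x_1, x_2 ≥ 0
min z = -x_1 + x_2

s.t.
  x_1 + s1 = 7
  2x_1 + 3x_2 + s2 = 10
  4x_1 + x_2 + s3 = 6
  x_2 + s4 = 6
  x_1 + 3x_2 + s5 = 7
  x_1, x_2, s1, s2, s3, s4, s5 ≥ 0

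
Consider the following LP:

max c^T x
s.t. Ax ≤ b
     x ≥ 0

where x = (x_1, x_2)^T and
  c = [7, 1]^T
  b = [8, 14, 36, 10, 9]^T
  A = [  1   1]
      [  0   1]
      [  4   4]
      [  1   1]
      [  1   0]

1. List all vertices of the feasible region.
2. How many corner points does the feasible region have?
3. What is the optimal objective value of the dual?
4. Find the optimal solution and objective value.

1. (0, 0), (8, 0), (0, 8)
2. 3
3. 56 (by strong duality, equal to the primal optimum)
4. x_1 = 8, x_2 = 0, z = 56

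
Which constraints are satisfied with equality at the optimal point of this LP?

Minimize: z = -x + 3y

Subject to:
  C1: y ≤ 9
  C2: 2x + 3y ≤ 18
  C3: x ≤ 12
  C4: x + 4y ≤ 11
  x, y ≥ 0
Optimal: x = 9, y = 0
Slack at optimum:
  C1: slack = 9
  C2: slack = 0 (binding)
  C3: slack = 3
  C4: slack = 2
  x ≥ 0: x = 9
  y ≥ 0: y = 0 (binding)
Binding constraints: C2, y ≥ 0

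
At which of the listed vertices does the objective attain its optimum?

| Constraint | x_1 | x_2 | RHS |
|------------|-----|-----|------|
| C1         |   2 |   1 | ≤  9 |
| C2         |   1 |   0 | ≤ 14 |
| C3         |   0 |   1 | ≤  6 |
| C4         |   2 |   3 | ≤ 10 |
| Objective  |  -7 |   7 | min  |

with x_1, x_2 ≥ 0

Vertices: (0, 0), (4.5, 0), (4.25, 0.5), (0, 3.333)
Evaluating z = -7x_1 + 7x_2 at each vertex:
  (0, 0): z = 0
  (4.5, 0): z = -31.5
  (4.25, 0.5): z = -26.25
  (0, 3.333): z = 23.33

The smallest value is z = -31.5, attained at (4.5, 0).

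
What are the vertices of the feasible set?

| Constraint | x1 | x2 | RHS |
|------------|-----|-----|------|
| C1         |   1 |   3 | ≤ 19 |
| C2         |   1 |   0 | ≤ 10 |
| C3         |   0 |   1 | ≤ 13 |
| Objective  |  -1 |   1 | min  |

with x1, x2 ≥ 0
Each vertex is the intersection of two constraint boundaries that also satisfies all remaining constraints:
  x1 = 0 and x2 = 0 → (0, 0)
  x1 = 10 and x2 = 0 → (10, 0)
  x1 + 3x2 = 19 and x1 = 10 → (10, 3)
  x1 + 3x2 = 19 and x1 = 0 → (0, 6.333)

Vertices: (0, 0), (10, 0), (10, 3), (0, 6.333)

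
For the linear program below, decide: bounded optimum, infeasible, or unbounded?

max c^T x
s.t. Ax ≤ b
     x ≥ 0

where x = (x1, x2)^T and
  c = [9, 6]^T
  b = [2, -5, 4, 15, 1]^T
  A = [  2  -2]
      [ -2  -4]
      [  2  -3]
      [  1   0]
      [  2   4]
One constraint requires 2x1 + 4x2 ≤ 1, while the constraint -2x1 - 4x2 ≤ -5 is equivalent to 2x1 + 4x2 ≥ 5. Together they would need 5 ≤ 2x1 + 4x2 ≤ 1, which is impossible since 5 > 1. No point satisfies all constraints.

Infeasible — the constraint set is empty.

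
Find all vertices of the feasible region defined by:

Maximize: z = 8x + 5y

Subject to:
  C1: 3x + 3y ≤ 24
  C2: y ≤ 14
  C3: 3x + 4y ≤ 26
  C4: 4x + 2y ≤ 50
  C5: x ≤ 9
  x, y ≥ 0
Each vertex is the intersection of two constraint boundaries that also satisfies all remaining constraints:
  x = 0 and y = 0 → (0, 0)
  3x + 3y = 24 and y = 0 → (8, 0)
  3x + 3y = 24 and 3x + 4y = 26 → (6, 2)
  3x + 4y = 26 and x = 0 → (0, 6.5)

Vertices: (0, 0), (8, 0), (6, 2), (0, 6.5)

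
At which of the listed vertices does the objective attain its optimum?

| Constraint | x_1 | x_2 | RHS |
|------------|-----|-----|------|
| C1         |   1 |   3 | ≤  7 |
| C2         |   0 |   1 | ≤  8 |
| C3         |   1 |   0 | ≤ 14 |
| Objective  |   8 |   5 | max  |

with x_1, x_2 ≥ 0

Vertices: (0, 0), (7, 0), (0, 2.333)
Evaluating z = 8x_1 + 5x_2 at each vertex:
  (0, 0): z = 0
  (7, 0): z = 56
  (0, 2.333): z = 11.67

The largest value is z = 56, attained at (7, 0).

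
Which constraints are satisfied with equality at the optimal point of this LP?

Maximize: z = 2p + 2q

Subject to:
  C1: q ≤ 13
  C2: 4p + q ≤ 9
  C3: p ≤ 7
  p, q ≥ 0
Optimal: p = 0, q = 9
Binding: C2, p ≥ 0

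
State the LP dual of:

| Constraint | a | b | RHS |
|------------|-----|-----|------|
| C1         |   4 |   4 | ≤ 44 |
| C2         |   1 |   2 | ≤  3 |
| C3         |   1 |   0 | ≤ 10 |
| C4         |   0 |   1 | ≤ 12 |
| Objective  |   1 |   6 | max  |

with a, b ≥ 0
Minimize: z = 44y1 + 3y2 + 10y3 + 12y4

Subject to:
  C1: -4y1 - y2 - y3 ≤ -1
  C2: -4y1 - 2y2 - y4 ≤ -6
  y1, y2, y3, y4 ≥ 0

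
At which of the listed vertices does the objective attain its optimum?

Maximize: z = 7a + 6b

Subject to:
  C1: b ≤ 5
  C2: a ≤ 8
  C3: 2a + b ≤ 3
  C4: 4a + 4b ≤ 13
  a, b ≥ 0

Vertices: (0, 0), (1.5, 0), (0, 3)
Evaluating z = 7a + 6b at each vertex:
  (0, 0): z = 0
  (1.5, 0): z = 10.5
  (0, 3): z = 18

The largest value is z = 18, attained at (0, 3).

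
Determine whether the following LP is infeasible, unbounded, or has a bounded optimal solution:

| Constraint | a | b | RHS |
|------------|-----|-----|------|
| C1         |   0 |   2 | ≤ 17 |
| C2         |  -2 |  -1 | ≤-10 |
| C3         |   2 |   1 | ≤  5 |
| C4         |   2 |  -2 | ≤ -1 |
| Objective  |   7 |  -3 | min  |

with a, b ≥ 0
C3 requires 2a + b ≤ 5, while C2 (-2a - b ≤ -10) is equivalent to 2a + b ≥ 10. Together they would need 10 ≤ 2a + b ≤ 5, which is impossible since 10 > 5. No point satisfies all constraints.

Infeasible: no point satisfies all constraints simultaneously.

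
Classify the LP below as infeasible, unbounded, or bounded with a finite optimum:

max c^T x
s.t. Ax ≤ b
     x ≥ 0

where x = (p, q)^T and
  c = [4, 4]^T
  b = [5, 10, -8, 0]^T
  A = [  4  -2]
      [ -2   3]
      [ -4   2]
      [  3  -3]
One constraint requires 4p - 2q ≤ 5, while the constraint -4p + 2q ≤ -8 is equivalent to 4p - 2q ≥ 8. Together they would need 8 ≤ 4p - 2q ≤ 5, which is impossible since 8 > 5. No point satisfies all constraints.

The feasible region is empty; the LP is infeasible.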